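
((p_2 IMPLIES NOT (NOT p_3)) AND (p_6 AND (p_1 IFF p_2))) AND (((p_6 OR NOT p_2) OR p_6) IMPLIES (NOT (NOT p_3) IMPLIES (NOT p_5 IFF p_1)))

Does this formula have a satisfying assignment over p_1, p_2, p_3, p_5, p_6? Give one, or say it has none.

p_1: False, p_2: False, p_3: False, p_5: False, p_6: True

  (p_2 IMPLIES NOT (NOT p_3)) AND (p_6 AND (p_1 IFF p_2)) = True
    p_2 IMPLIES NOT (NOT p_3) = True
      NOT (NOT p_3) = False
        NOT p_3 = True
    p_6 AND (p_1 IFF p_2) = True
      p_1 IFF p_2 = True
  ((p_6 OR NOT p_2) OR p_6) IMPLIES (NOT (NOT p_3) IMPLIES (NOT p_5 IFF p_1)) = True
    (p_6 OR NOT p_2) OR p_6 = True
      p_6 OR NOT p_2 = True
        NOT p_2 = True
    NOT (NOT p_3) IMPLIES (NOT p_5 IFF p_1) = True
      NOT (NOT p_3) = False
        NOT p_3 = True
      NOT p_5 IFF p_1 = False
        NOT p_5 = True
Both conjuncts True, so the formula holds.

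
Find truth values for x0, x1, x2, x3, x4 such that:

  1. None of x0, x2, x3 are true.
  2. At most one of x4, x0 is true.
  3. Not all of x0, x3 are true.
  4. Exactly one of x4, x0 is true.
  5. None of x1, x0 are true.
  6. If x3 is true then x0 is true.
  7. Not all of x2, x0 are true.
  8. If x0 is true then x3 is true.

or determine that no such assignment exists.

x0: False, x1: False, x2: False, x3: False, x4: True

  (1) {x0, x2, x3}: 0 true — none ✓
  (2) {x4, x0}: 1 true — at most one ✓
  (3) {x0, x3}: 0/2 true — not all ✓
  (4) {x4, x0}: 1 true — exactly one ✓
  (5) {x1, x0}: 0 true — none ✓
  (6) x3=F ⇒ x0: vacuous ✓
  (7) {x2, x0}: 0/2 true — not all ✓
  (8) x0=F ⇒ x3: vacuous ✓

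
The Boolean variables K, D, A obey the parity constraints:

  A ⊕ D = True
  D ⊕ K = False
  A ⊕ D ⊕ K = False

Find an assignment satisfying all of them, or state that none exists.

K = True, D = True, A = False

A ⊕ D = F ⊕ T = True ✓
D ⊕ K = T ⊕ T = False ✓
A ⊕ D ⊕ K = F ⊕ T ⊕ T = False ✓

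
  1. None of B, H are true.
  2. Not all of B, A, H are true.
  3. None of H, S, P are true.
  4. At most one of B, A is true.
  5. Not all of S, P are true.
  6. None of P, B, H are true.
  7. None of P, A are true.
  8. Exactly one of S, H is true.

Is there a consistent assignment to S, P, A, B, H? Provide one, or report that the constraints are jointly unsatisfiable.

Case S = True:
  Constraint (3) is violated (S=T) — contradiction.
Case S = False:
  (1) forces B = False.
  (1) forces H = False.
  Constraint (8) is violated (S=F, H=F) — contradiction.
Both cases fail — unsatisfiable.

Unsatisfiable — no assignment works.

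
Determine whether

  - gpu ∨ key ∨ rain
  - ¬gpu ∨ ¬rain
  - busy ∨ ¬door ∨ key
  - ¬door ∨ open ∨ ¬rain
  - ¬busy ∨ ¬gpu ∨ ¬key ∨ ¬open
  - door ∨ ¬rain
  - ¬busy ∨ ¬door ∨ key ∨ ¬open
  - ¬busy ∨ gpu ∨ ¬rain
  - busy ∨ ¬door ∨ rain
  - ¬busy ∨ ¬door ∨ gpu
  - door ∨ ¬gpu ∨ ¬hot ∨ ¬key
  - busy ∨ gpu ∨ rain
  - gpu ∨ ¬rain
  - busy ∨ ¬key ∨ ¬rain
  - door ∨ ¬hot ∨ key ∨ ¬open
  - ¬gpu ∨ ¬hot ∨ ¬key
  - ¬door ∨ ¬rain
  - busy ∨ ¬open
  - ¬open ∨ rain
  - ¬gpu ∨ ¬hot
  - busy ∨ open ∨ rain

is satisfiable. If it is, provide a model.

gpu=T; busy=T; door=T; open=F; key=T; hot=F; rain=F

Set gpu = True.
  then (¬gpu ∨ ¬rain) forces rain = False.
  then (¬open ∨ rain) forces open = False.
  then (¬gpu ∨ ¬hot) forces hot = False.
  then (busy ∨ open ∨ rain) forces busy = True.
Set door = True.
Set key = True.
All clauses satisfied.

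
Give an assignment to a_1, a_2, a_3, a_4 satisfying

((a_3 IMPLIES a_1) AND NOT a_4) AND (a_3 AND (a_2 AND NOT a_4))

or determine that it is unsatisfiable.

a_1: True, a_2: True, a_3: True, a_4: False

  (a_3 IMPLIES a_1) AND NOT a_4 = True
    a_3 IMPLIES a_1 = True
    NOT a_4 = True
  a_3 AND (a_2 AND NOT a_4) = True
    a_2 AND NOT a_4 = True
      NOT a_4 = True
Both conjuncts True, so the formula holds.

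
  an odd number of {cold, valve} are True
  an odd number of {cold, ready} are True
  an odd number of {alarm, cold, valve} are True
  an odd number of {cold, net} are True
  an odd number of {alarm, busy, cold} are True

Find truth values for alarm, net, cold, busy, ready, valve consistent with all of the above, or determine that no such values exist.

alarm = False, net = True, cold = False, busy = True, ready = True, valve = True

{cold, valve}: 1 true → odd ✓
{cold, ready}: 1 true → odd ✓
{alarm, cold, valve}: 1 true → odd ✓
{cold, net}: 1 true → odd ✓
{alarm, busy, cold}: 1 true → odd ✓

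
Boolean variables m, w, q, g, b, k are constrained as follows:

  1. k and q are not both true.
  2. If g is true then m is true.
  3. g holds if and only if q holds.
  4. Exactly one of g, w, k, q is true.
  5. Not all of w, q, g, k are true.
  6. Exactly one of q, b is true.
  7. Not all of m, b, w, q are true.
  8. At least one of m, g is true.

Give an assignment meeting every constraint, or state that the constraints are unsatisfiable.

m = True, w = False, q = False, g = False, b = True, k = True

  (1) k=T, q=F — not both ✓
  (2) g=F ⇒ m: vacuous ✓
  (3) g=F, q=F — same ✓
  (4) {g, w, k, q}: 1 true — exactly one ✓
  (5) {w, q, g, k}: 1/4 true — not all ✓
  (6) {q, b}: 1 true — exactly one ✓
  (7) {m, b, w, q}: 2/4 true — not all ✓
  (8) {m, g}: 1 true — at least one ✓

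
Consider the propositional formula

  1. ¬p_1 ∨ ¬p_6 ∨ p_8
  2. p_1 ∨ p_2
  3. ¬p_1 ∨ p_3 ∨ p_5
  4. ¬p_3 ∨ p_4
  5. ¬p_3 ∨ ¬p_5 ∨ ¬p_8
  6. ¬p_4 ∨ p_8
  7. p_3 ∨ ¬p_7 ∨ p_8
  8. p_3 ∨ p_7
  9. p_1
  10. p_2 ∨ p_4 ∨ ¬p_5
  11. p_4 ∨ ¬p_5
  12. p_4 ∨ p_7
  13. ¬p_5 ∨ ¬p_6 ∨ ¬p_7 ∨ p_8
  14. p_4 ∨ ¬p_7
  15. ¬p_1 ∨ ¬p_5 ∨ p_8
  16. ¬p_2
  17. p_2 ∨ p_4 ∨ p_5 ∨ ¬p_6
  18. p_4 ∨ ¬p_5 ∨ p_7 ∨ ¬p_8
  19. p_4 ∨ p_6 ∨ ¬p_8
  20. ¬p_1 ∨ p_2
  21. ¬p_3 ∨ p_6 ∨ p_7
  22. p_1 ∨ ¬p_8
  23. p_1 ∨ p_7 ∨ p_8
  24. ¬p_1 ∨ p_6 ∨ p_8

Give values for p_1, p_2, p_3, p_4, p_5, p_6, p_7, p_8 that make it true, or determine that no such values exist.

The formula is unsatisfiable.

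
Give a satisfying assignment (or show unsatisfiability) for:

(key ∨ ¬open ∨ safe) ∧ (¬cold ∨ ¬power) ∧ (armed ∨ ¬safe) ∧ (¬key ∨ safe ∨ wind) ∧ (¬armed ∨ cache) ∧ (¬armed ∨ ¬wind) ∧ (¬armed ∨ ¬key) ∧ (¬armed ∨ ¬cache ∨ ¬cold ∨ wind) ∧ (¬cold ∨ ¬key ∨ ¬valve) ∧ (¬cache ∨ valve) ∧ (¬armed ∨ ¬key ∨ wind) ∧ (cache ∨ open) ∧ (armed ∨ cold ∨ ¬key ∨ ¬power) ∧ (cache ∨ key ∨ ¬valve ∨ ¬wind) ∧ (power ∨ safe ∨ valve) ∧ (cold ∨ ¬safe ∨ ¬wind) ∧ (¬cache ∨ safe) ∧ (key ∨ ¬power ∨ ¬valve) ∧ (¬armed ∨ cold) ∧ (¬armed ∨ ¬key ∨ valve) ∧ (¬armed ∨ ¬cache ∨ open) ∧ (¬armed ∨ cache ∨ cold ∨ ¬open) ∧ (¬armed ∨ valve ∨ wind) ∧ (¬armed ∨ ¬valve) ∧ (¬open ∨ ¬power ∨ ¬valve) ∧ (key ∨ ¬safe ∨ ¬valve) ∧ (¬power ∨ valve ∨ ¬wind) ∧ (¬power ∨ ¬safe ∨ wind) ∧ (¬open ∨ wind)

armed: False, safe: False, key: True, power: False, open: True, cold: False, valve: True, wind: True, cache: False

Set armed = False.
  then (armed ∨ ¬safe) forces safe = False.
  then (¬cache ∨ safe) forces cache = False.
  then (cache ∨ open) forces open = True.
  then (¬open ∨ wind) forces wind = True.
  then (key ∨ ¬open ∨ safe) forces key = True.
Try power = True:
  (¬cold ∨ ¬power) forces cold = False.
  clause (armed ∨ cold ∨ ¬key ∨ ¬power) is falsified — backtrack.
So power = False.
  then (power ∨ safe ∨ valve) forces valve = True.
  then (¬cold ∨ ¬key ∨ ¬valve) forces cold = False.
All clauses satisfied.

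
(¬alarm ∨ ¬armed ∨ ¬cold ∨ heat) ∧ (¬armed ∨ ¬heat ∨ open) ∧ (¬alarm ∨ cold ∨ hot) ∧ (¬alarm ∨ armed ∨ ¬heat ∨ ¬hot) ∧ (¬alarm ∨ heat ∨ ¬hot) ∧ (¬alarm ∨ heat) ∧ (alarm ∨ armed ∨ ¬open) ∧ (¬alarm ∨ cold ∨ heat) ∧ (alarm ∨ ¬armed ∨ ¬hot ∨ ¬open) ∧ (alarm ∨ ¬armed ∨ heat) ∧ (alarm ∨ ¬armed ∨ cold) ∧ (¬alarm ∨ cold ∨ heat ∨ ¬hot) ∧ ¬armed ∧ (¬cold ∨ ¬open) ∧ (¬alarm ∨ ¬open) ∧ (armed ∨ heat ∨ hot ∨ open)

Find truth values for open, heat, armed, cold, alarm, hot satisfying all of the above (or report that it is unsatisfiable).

Unit clause (¬armed) forces armed = False.
Try open = True:
  (alarm ∨ armed ∨ ¬open) forces alarm = True.
  clause (¬alarm ∨ ¬open) is falsified — backtrack.
So open = False.
Set heat = True.
Set cold = False.
Set alarm = False.
Set hot = True.
All clauses satisfied.

open=F; heat=T; armed=F; cold=F; alarm=F; hot=T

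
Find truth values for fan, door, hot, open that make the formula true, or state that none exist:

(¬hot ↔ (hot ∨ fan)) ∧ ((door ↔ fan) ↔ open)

fan: True; door: True; hot: False; open: True

  ¬hot ↔ (hot ∨ fan) = True
    ¬hot = True
    hot ∨ fan = True
  (door ↔ fan) ↔ open = True
    door ↔ fan = True
Both conjuncts True, so the formula holds.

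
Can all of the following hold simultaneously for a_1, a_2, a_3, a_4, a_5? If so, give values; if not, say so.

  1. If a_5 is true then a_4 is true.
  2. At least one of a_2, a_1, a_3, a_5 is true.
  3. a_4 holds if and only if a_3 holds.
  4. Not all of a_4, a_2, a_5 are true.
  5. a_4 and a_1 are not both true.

a_1: True, a_2: True, a_3: False, a_4: False, a_5: False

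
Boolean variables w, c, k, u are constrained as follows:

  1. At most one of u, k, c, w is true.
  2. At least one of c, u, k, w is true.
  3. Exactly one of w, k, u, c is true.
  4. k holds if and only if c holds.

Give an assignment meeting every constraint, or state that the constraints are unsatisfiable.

w: True, c: False, k: False, u: False

  (1) {u, k, c, w}: 1 true — at most one ✓
  (2) {c, u, k, w}: 1 true — at least one ✓
  (3) {w, k, u, c}: 1 true — exactly one ✓
  (4) k=F, c=F — same ✓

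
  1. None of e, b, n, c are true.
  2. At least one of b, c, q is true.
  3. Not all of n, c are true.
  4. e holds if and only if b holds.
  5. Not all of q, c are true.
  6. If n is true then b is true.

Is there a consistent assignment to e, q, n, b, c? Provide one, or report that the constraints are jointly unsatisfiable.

e = False, q = True, n = False, b = False, c = False

  (1) {e, b, n, c}: 0 true — none ✓
  (2) {b, c, q}: 1 true — at least one ✓
  (3) {n, c}: 0/2 true — not all ✓
  (4) e=F, b=F — same ✓
  (5) {q, c}: 1/2 true — not all ✓
  (6) n=F ⇒ b: vacuous ✓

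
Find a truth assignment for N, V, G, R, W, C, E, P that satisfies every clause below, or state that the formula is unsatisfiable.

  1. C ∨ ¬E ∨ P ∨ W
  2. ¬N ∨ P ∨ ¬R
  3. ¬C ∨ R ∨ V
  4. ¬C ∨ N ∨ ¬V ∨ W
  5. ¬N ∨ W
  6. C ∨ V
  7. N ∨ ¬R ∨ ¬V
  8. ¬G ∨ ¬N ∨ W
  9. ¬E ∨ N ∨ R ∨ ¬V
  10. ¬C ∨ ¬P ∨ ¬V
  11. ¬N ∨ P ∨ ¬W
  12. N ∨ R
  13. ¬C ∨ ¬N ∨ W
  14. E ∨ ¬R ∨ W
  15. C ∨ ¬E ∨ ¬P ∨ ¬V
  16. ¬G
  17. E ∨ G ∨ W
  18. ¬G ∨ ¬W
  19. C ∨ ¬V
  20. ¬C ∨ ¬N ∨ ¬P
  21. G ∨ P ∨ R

N = False; V = False; G = False; R = True; W = False; C = True; E = True; P = True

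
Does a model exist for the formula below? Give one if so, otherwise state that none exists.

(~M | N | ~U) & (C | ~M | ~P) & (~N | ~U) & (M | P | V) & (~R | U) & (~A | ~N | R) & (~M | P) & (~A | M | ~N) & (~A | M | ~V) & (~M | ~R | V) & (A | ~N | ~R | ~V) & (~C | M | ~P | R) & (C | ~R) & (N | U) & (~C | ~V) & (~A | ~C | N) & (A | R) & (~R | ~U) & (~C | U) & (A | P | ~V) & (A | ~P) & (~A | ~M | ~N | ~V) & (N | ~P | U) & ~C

Unit clause (~C) forces C = False.
In (C | ~R) only ~R is left, so R = False.
In (A | R) only A is left, so A = True.
In (~A | ~N | R) only ~N is left, so N = False.
In (N | U) only U is left, so U = True.
In (~M | N | ~U) only ~M is left, so M = False.
In (~A | M | ~V) only ~V is left, so V = False.
In (M | P | V) only P is left, so P = True.
All clauses satisfied.

C = False, U = True, V = False, A = True, P = True, N = False, R = False, M = False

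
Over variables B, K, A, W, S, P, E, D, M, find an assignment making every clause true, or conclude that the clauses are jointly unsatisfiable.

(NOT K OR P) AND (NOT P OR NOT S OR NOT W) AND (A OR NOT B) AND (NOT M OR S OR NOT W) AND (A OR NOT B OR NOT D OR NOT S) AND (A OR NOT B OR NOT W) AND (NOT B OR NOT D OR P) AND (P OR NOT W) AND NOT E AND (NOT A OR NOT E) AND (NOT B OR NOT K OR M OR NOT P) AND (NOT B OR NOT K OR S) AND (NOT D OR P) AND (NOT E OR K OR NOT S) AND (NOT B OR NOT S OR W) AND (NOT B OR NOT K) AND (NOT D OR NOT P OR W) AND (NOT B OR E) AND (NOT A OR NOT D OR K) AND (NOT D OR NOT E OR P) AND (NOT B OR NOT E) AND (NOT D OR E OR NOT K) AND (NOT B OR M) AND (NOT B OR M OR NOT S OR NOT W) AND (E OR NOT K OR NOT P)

B = False, K = False, A = False, W = False, S = False, P = False, E = False, D = False, M = True

Unit clause (NOT E) forces E = False.
In (NOT B OR E) only NOT B is left, so B = False.
Try K = True:
  (NOT K OR P) forces P = True.
  clause (E OR NOT K OR NOT P) is falsified — backtrack.
So K = False.
Set A = False.
Set W = False.
Set S = False.
Set P = False.
  then (NOT D OR P) forces D = False.
Set M = True.
All clauses satisfied.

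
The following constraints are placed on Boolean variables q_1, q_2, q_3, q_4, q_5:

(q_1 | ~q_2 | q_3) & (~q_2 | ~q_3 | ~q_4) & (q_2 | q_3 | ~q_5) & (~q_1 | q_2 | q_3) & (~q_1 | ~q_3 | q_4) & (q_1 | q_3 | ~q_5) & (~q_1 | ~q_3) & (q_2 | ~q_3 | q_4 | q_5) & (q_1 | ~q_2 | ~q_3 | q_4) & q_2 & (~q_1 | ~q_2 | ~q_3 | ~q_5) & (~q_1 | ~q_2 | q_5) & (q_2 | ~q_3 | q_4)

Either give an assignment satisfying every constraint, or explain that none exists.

Unit clause (q_2) forces q_2 = True.
Try q_1 = False:
  (q_1 | ~q_2 | q_3) forces q_3 = True.
  (~q_2 | ~q_3 | ~q_4) forces q_4 = False.
  clause (q_1 | ~q_2 | ~q_3 | q_4) is falsified — backtrack.
So q_1 = True.
  then (~q_1 | ~q_3) forces q_3 = False.
  then (~q_1 | ~q_2 | q_5) forces q_5 = True.
Set q_4 = False.
All clauses satisfied.

q_1=T; q_2=T; q_3=F; q_4=F; q_5=T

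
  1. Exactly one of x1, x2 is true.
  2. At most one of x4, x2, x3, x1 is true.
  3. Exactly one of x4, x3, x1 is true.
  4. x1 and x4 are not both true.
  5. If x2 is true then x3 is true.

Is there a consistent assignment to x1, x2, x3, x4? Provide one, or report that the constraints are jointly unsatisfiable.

x1: True, x2: False, x3: False, x4: False

  (1) {x1, x2}: 1 true — exactly one ✓
  (2) {x4, x2, x3, x1}: 1 true — at most one ✓
  (3) {x4, x3, x1}: 1 true — exactly one ✓
  (4) x1=T, x4=F — not both ✓
  (5) x2=F ⇒ x3: vacuous ✓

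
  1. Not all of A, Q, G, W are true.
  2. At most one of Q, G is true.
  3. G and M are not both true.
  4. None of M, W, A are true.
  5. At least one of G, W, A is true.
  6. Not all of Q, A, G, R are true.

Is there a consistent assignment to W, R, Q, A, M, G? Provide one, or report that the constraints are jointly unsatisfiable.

W: False, R: False, Q: False, A: False, M: False, G: True

  (1) {A, Q, G, W}: 1/4 true — not all ✓
  (2) {Q, G}: 1 true — at most one ✓
  (3) G=T, M=F — not both ✓
  (4) {M, W, A}: 0 true — none ✓
  (5) {G, W, A}: 1 true — at least one ✓
  (6) {Q, A, G, R}: 1/4 true — not all ✓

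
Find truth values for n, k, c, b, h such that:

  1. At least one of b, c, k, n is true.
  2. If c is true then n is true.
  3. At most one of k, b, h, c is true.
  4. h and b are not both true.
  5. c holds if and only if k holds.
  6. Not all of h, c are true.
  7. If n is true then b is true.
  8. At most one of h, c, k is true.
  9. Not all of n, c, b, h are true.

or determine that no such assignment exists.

n = False; k = False; c = False; b = True; h = False

  (1) {b, c, k, n}: 1 true — at least one ✓
  (2) c=F ⇒ n: vacuous ✓
  (3) {k, b, h, c}: 1 true — at most one ✓
  (4) h=F, b=T — not both ✓
  (5) c=F, k=F — same ✓
  (6) {h, c}: 0/2 true — not all ✓
  (7) n=F ⇒ b: vacuous ✓
  (8) {h, c, k}: 0 true — at most one ✓
  (9) {n, c, b, h}: 1/4 true — not all ✓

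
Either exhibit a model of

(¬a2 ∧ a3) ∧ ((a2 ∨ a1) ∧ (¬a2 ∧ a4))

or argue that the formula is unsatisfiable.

a1 = True, a2 = False, a3 = True, a4 = True

  ¬a2 ∧ a3 = True
    ¬a2 = True
  (a2 ∨ a1) ∧ (¬a2 ∧ a4) = True
    a2 ∨ a1 = True
    ¬a2 ∧ a4 = True
      ¬a2 = True
Both conjuncts True, so the formula holds.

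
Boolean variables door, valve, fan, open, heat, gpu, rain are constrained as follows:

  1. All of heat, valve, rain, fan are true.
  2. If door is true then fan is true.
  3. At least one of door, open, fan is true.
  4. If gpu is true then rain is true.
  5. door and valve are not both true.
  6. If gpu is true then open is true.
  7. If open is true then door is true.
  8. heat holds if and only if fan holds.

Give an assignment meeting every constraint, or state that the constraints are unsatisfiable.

door: False, valve: True, fan: True, open: False, heat: True, gpu: False, rain: True

  (1) {heat, valve, rain, fan}: all 4 true ✓
  (2) door=F ⇒ fan: vacuous ✓
  (3) {door, open, fan}: 1 true — at least one ✓
  (4) gpu=F ⇒ rain: vacuous ✓
  (5) door=F, valve=T — not both ✓
  (6) gpu=F ⇒ open: vacuous ✓
  (7) open=F ⇒ door: vacuous ✓
  (8) heat=T, fan=T — same ✓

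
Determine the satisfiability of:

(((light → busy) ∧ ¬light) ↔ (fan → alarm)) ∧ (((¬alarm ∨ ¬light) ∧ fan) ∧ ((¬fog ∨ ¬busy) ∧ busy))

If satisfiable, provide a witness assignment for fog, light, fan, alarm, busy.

fog = False, light = False, fan = True, alarm = True, busy = True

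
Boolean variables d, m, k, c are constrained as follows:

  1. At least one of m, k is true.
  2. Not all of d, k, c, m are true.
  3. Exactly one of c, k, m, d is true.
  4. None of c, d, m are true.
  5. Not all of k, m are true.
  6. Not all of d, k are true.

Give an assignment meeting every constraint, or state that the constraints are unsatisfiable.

d = False, m = False, k = True, c = False

  (1) {m, k}: 1 true — at least one ✓
  (2) {d, k, c, m}: 1/4 true — not all ✓
  (3) {c, k, m, d}: 1 true — exactly one ✓
  (4) {c, d, m}: 0 true — none ✓
  (5) {k, m}: 1/2 true — not all ✓
  (6) {d, k}: 1/2 true — not all ✓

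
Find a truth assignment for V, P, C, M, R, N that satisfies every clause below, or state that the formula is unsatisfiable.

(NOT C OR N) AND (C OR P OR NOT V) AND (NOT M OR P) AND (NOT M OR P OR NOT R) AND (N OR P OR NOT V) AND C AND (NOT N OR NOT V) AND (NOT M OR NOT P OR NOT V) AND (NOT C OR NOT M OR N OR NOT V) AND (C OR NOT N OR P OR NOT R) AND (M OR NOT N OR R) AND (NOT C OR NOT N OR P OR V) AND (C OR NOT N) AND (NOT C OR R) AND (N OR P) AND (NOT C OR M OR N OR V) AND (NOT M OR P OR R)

Unit clause (C) forces C = True.
In (NOT C OR R) only R is left, so R = True.
In (NOT C OR N) only N is left, so N = True.
In (NOT N OR NOT V) only NOT V is left, so V = False.
In (NOT C OR NOT N OR P OR V) only P is left, so P = True.
Set M = False.
All clauses satisfied.

V: False; P: True; C: True; M: False; R: True; N: True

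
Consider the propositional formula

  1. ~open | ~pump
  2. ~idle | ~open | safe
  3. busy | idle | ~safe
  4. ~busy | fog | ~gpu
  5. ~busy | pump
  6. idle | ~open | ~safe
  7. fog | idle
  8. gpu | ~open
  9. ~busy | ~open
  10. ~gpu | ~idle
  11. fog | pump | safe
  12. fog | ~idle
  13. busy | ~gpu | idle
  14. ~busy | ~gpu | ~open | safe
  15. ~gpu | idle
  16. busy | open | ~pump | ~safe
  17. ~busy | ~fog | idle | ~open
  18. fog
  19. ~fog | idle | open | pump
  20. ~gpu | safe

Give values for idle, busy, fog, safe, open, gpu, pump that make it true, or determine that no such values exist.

Unit clause (fog) forces fog = True.
Set idle = True.
  then (~gpu | ~idle) forces gpu = False.
  then (gpu | ~open) forces open = False.
Set busy = False.
Set safe = False.
Set pump = False.
All clauses satisfied.

idle = True; busy = False; fog = True; safe = False; open = False; gpu = False; pump = False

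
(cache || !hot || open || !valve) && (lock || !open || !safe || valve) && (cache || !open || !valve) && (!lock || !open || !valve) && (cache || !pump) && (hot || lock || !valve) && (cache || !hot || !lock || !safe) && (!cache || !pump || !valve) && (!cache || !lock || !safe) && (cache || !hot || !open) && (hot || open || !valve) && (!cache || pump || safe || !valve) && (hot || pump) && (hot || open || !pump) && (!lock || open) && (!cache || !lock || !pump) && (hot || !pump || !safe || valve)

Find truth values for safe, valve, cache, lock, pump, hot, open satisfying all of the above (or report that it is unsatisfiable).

safe: False, valve: False, cache: True, lock: False, pump: True, hot: False, open: True

Set safe = False.
Set valve = False.
Set cache = True.
Set lock = False.
Set pump = True.
Set hot = False.
  then (hot || open || !pump) forces open = True.
All clauses satisfied.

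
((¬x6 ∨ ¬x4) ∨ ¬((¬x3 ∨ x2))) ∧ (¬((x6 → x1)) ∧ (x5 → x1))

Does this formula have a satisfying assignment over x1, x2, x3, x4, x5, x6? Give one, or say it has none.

x1: False, x2: True, x3: True, x4: False, x5: False, x6: True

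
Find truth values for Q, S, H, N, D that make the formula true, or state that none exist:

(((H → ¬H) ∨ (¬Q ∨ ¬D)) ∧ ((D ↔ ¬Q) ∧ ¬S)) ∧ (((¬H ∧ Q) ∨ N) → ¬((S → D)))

Q: False; S: False; H: False; N: False; D: True

  ((H → ¬H) ∨ (¬Q ∨ ¬D)) ∧ ((D ↔ ¬Q) ∧ ¬S) = True
    (H → ¬H) ∨ (¬Q ∨ ¬D) = True
      H → ¬H = True
        ¬H = True
      ¬Q ∨ ¬D = True
        ¬Q = True
        ¬D = False
    (D ↔ ¬Q) ∧ ¬S = True
      D ↔ ¬Q = True
        ¬Q = True
      ¬S = True
  ((¬H ∧ Q) ∨ N) → ¬((S → D)) = True
    (¬H ∧ Q) ∨ N = False
      ¬H ∧ Q = False
        ¬H = True
    ¬((S → D)) = False
      S → D = True
Both conjuncts True, so the formula holds.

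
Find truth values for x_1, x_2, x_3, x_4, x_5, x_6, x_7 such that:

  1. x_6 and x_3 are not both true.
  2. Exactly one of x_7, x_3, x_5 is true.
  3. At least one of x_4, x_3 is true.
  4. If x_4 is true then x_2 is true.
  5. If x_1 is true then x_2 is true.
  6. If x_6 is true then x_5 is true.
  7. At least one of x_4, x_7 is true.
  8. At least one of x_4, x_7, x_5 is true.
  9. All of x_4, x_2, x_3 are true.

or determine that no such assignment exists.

x_1: True, x_2: True, x_3: True, x_4: True, x_5: False, x_6: False, x_7: False

  (1) x_6=F, x_3=T — not both ✓
  (2) {x_7, x_3, x_5}: 1 true — exactly one ✓
  (3) {x_4, x_3}: 2 true — at least one ✓
  (4) x_4=T ⇒ x_2: T ✓
  (5) x_1=T ⇒ x_2: T ✓
  (6) x_6=F ⇒ x_5: vacuous ✓
  (7) {x_4, x_7}: 1 true — at least one ✓
  (8) {x_4, x_7, x_5}: 1 true — at least one ✓
  (9) {x_4, x_2, x_3}: all 3 true ✓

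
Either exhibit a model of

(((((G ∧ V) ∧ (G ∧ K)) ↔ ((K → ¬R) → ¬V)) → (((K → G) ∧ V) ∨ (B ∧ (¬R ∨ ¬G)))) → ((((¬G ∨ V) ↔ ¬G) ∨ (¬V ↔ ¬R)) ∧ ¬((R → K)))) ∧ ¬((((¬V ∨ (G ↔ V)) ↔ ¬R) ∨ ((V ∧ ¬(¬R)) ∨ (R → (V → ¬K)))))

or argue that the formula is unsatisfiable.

The formula is unsatisfiable.

The conjunct ¬((((¬V ∨ (G ↔ V)) ↔ ¬R) ∨ ((V ∧ ¬(¬R)) ∨ (R → (V → ¬K))))) is unsatisfiable on its own:
  V = True: simplifies to ¬(((G ↔ ¬R) ∨ (¬(¬R) ∨ (R → ¬K)))).
    R = True: this becomes ¬((¬G ∨ True)) = False.
    R = False: this becomes ¬((G ∨ True)) = False.
  V = False: this becomes ¬((¬R ∨ True)) = False.
So the whole conjunction is unsatisfiable.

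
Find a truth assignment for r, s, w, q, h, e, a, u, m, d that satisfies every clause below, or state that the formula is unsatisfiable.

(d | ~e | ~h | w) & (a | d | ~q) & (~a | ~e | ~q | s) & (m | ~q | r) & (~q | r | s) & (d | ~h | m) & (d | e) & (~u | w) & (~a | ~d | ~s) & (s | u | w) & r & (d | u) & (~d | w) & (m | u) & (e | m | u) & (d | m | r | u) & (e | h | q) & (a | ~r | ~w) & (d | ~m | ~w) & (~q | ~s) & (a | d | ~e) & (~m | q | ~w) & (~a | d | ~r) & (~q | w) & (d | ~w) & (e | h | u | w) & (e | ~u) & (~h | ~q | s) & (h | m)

r=T, s=F, w=T, q=F, h=T, e=T, a=T, u=T, m=F, d=T

Unit clause (r) forces r = True.
Set s = False.
Try w = False:
  (~u | w) forces u = False.
  clause (s | u | w) is falsified — backtrack.
So w = True.
  then (a | ~r | ~w) forces a = True.
  then (~a | d | ~r) forces d = True.
Set q = False.
  then (~m | q | ~w) forces m = False.
  then (h | m) forces h = True.
  then (m | u) forces u = True.
  then (e | ~u) forces e = True.
All clauses satisfied.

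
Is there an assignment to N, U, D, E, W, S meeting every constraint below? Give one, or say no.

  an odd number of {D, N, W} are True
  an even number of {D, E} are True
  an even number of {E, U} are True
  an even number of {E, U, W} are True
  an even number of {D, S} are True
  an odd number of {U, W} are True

N = False, U = True, D = True, E = True, W = False, S = True

{D, N, W}: 1 true → odd ✓
{D, E}: 2 true → even ✓
{E, U}: 2 true → even ✓
{E, U, W}: 2 true → even ✓
{D, S}: 2 true → even ✓
{U, W}: 1 true → odd ✓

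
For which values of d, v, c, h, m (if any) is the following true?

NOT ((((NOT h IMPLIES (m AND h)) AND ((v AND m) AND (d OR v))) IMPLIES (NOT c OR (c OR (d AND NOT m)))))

No satisfying assignment exists.

Case c = True: the formula becomes NOT ((((NOT h IMPLIES (m AND h)) AND ((v AND m) AND (d OR v))) IMPLIES True)) = False.
Case c = False: the formula becomes NOT ((((NOT h IMPLIES (m AND h)) AND ((v AND m) AND (d OR v))) IMPLIES True)) = False.
Both cases fail — unsatisfiable.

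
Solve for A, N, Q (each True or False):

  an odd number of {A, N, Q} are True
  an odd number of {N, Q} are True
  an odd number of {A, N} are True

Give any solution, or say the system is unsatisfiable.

A = False; N = True; Q = False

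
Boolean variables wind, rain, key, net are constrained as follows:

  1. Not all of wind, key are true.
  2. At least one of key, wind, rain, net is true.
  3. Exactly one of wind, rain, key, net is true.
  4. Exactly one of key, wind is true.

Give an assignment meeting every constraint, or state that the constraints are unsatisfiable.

wind: True, rain: False, key: False, net: False

  (1) {wind, key}: 1/2 true — not all ✓
  (2) {key, wind, rain, net}: 1 true — at least one ✓
  (3) {wind, rain, key, net}: 1 true — exactly one ✓
  (4) {key, wind}: 1 true — exactly one ✓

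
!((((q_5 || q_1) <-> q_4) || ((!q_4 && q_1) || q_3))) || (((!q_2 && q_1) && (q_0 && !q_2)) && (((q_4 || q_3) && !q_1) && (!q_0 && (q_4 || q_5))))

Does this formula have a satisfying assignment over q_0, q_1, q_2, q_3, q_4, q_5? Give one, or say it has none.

q_0: False, q_1: False, q_2: True, q_3: False, q_4: False, q_5: True

  !((((q_5 || q_1) <-> q_4) || ((!q_4 && q_1) || q_3))) || (((!q_2 && q_1) && (q_0 && !q_2)) && (((q_4 || q_3) && !q_1) && (!q_0 && (q_4 || q_5)))) = True
    !((((q_5 || q_1) <-> q_4) || ((!q_4 && q_1) || q_3))) = True
      ((q_5 || q_1) <-> q_4) || ((!q_4 && q_1) || q_3) = False
        (q_5 || q_1) <-> q_4 = False
          q_5 || q_1 = True
        (!q_4 && q_1) || q_3 = False
          !q_4 && q_1 = False
            !q_4 = True
    ((!q_2 && q_1) && (q_0 && !q_2)) && (((q_4 || q_3) && !q_1) && (!q_0 && (q_4 || q_5))) = False
      (!q_2 && q_1) && (q_0 && !q_2) = False
        !q_2 && q_1 = False
          !q_2 = False
        q_0 && !q_2 = False
          !q_2 = False
      ((q_4 || q_3) && !q_1) && (!q_0 && (q_4 || q_5)) = False
        (q_4 || q_3) && !q_1 = False
          q_4 || q_3 = False
          !q_1 = True
        !q_0 && (q_4 || q_5) = True
          !q_0 = True
          q_4 || q_5 = True
The formula evaluates to True.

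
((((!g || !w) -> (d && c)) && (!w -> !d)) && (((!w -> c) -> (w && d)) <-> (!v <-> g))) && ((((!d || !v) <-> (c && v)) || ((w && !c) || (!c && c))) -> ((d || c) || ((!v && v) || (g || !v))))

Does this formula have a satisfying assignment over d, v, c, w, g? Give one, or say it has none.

d = True, v = False, c = False, w = True, g = True

  (((!g || !w) -> (d && c)) && (!w -> !d)) && (((!w -> c) -> (w && d)) <-> (!v <-> g)) = True
    ((!g || !w) -> (d && c)) && (!w -> !d) = True
      (!g || !w) -> (d && c) = True
        !g || !w = False
          !g = False
          !w = False
        d && c = False
      !w -> !d = True
        !w = False
        !d = False
    ((!w -> c) -> (w && d)) <-> (!v <-> g) = True
      (!w -> c) -> (w && d) = True
        !w -> c = True
          !w = False
        w && d = True
      !v <-> g = True
        !v = True
  (((!d || !v) <-> (c && v)) || ((w && !c) || (!c && c))) -> ((d || c) || ((!v && v) || (g || !v))) = True
    ((!d || !v) <-> (c && v)) || ((w && !c) || (!c && c)) = True
      (!d || !v) <-> (c && v) = False
        !d || !v = True
          !d = False
          !v = True
        c && v = False
      (w && !c) || (!c && c) = True
        w && !c = True
          !c = True
        !c && c = False
          !c = True
    (d || c) || ((!v && v) || (g || !v)) = True
      d || c = True
      (!v && v) || (g || !v) = True
        !v && v = False
          !v = True
        g || !v = True
          !v = True
Both conjuncts True, so the formula holds.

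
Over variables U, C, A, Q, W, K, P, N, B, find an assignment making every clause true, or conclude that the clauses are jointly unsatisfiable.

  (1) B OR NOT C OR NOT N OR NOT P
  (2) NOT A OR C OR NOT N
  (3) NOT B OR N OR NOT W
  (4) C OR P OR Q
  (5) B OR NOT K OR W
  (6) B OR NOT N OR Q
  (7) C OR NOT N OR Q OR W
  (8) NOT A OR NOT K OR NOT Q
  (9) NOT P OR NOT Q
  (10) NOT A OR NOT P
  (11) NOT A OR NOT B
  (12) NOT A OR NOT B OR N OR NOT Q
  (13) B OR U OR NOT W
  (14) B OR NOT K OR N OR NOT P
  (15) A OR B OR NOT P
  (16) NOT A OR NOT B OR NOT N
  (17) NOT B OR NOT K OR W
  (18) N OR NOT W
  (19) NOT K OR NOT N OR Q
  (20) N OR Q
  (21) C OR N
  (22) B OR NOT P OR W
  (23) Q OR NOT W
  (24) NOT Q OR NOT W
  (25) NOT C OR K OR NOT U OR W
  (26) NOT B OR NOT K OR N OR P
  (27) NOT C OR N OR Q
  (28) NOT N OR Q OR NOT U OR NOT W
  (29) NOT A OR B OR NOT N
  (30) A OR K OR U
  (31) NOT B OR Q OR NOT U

U = True, C = False, A = False, Q = True, W = False, K = False, P = False, N = True, B = True

Set U = True.
Set C = False.
  then (C OR N) forces N = True.
  then (NOT A OR C OR NOT N) forces A = False.
Set Q = True.
  then (NOT P OR NOT Q) forces P = False.
  then (NOT Q OR NOT W) forces W = False.
Try K = True:
  (B OR NOT K OR W) forces B = True.
  clause (NOT B OR NOT K OR W) is falsified — backtrack.
So K = False.
Set B = True.
All clauses satisfied.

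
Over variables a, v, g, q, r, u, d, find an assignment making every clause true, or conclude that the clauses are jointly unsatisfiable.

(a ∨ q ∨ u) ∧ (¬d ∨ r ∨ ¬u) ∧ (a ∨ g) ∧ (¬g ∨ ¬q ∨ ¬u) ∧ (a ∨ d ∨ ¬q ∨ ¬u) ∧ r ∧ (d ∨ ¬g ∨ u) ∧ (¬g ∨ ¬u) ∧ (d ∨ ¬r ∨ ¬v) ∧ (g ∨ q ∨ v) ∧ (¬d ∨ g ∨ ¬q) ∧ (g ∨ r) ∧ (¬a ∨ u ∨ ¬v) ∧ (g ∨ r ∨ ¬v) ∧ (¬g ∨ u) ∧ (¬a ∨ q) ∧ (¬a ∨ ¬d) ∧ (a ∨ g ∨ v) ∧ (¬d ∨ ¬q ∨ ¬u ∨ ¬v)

a = True; v = False; g = False; q = True; r = True; u = False; d = False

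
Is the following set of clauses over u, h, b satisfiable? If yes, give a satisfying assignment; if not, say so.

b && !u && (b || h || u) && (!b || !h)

u=F, h=F, b=T

Unit clause (b) forces b = True.
Unit clause (!u) forces u = False.
In (!b || !h) only !h is left, so h = False.
Check each clause:
  (b): b holds.
  (!u): !u holds.
  (b || h || u): b holds.
  (!b || !h): !h holds.
All clauses satisfied.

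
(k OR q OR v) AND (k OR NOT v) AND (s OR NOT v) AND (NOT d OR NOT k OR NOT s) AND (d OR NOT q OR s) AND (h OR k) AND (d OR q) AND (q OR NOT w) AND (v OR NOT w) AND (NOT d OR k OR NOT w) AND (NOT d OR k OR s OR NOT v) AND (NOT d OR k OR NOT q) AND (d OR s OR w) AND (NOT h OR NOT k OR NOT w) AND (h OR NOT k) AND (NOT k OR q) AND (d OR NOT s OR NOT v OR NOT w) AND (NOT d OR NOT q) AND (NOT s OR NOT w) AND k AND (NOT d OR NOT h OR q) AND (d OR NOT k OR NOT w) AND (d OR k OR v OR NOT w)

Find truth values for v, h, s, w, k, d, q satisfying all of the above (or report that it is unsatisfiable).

Unit clause (k) forces k = True.
In (h OR NOT k) only h is left, so h = True.
In (NOT k OR q) only q is left, so q = True.
In (NOT d OR NOT q) only NOT d is left, so d = False.
In (d OR NOT k OR NOT w) only NOT w is left, so w = False.
In (d OR NOT q OR s) only s is left, so s = True.
Set v = True.
All clauses satisfied.

v = True, h = True, s = True, w = False, k = True, d = False, q = True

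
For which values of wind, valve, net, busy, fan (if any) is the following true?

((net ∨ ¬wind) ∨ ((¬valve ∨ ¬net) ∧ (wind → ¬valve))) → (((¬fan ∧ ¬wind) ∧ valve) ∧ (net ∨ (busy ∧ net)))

wind = True; valve = True; net = False; busy = True; fan = True

  ((net ∨ ¬wind) ∨ ((¬valve ∨ ¬net) ∧ (wind → ¬valve))) → (((¬fan ∧ ¬wind) ∧ valve) ∧ (net ∨ (busy ∧ net))) = True
    (net ∨ ¬wind) ∨ ((¬valve ∨ ¬net) ∧ (wind → ¬valve)) = False
      net ∨ ¬wind = False
        ¬wind = False
      (¬valve ∨ ¬net) ∧ (wind → ¬valve) = False
        ¬valve ∨ ¬net = True
          ¬valve = False
          ¬net = True
        wind → ¬valve = False
          ¬valve = False
    ((¬fan ∧ ¬wind) ∧ valve) ∧ (net ∨ (busy ∧ net)) = False
      (¬fan ∧ ¬wind) ∧ valve = False
        ¬fan ∧ ¬wind = False
          ¬fan = False
          ¬wind = False
      net ∨ (busy ∧ net) = False
        busy ∧ net = False
The formula evaluates to True.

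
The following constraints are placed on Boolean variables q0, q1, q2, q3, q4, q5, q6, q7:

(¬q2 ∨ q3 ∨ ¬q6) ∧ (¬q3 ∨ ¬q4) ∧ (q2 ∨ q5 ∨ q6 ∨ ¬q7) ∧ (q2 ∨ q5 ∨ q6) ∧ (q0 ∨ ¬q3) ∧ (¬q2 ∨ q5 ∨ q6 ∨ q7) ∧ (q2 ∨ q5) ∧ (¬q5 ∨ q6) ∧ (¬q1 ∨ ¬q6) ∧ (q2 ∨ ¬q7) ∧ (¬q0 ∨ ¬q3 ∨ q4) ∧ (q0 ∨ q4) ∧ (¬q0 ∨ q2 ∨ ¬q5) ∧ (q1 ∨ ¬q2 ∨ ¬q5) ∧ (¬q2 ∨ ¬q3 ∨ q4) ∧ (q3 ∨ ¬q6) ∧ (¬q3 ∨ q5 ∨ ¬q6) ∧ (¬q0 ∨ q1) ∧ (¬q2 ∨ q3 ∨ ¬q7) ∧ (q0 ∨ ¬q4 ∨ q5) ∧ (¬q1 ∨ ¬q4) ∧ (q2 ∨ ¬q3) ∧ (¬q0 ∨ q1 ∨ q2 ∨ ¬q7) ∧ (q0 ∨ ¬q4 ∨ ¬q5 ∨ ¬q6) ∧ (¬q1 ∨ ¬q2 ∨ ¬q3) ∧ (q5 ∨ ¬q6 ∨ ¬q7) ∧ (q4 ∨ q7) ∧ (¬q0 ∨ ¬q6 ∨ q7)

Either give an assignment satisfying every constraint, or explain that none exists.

Case q3 = True:
  (¬q3 ∨ ¬q4) forces q4 = False.
  (q0 ∨ ¬q3) forces q0 = True.
  Clause (¬q0 ∨ ¬q3 ∨ q4) is falsified — contradiction.
Case q3 = False:
  (q3 ∨ ¬q6) forces q6 = False.
  (¬q5 ∨ q6) forces q5 = False.
  (q2 ∨ q5 ∨ q6) forces q2 = True.
  (¬q2 ∨ q5 ∨ q6 ∨ q7) forces q7 = True.
  Clause (¬q2 ∨ q3 ∨ ¬q7) is falsified — contradiction.
Both cases fail, so the formula is unsatisfiable.

The formula is unsatisfiable.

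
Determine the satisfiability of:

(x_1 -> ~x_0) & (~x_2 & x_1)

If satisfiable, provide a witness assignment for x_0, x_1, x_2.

x_0 = False, x_1 = True, x_2 = False

  x_1 -> ~x_0 = True
    ~x_0 = True
  ~x_2 & x_1 = True
    ~x_2 = True
Both conjuncts True, so the formula holds.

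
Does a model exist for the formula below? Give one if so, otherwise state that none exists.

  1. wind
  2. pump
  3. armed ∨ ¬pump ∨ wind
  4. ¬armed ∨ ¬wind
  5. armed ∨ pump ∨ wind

wind: True, pump: True, armed: False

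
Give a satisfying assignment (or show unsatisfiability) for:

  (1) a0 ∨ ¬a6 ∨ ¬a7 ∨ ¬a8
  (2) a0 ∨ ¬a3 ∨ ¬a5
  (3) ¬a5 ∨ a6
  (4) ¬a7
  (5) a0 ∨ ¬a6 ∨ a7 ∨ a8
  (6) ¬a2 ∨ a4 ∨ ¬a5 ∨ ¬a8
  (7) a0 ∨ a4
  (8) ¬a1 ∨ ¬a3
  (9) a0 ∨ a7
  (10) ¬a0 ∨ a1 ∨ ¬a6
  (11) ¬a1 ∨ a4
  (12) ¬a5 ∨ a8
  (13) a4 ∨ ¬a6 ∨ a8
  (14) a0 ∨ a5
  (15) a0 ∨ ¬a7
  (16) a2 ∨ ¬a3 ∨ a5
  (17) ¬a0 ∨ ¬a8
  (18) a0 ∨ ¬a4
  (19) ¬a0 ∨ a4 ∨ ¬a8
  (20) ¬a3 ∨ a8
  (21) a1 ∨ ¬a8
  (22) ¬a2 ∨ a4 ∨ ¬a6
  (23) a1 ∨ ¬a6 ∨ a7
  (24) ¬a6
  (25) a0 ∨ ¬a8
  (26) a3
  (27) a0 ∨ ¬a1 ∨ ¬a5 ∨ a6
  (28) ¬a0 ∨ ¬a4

Case a7 = True:
  Clause (¬a7) is falsified — contradiction.
Case a7 = False:
  (a0 ∨ a7) forces a0 = True.
  (¬a0 ∨ ¬a8) forces a8 = False.
  (¬a5 ∨ a8) forces a5 = False.
  (¬a3 ∨ a8) forces a3 = False.
  Clause (a3) is falsified — contradiction.
Both cases fail, so the formula is unsatisfiable.

Unsatisfiable — no assignment works.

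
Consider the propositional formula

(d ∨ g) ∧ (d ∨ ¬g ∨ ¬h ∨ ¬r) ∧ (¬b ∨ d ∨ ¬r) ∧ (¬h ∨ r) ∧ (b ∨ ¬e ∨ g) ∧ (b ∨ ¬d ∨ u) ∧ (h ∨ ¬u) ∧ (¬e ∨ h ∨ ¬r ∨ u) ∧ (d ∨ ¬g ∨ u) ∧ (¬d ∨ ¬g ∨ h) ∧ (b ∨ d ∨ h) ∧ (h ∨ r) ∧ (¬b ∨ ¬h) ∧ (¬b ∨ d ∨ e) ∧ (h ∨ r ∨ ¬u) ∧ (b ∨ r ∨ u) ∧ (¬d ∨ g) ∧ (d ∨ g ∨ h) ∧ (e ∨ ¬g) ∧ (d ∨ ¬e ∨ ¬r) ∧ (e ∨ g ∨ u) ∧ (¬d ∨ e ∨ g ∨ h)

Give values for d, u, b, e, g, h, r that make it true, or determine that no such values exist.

Try d = False:
  (d ∨ g) forces g = True.
  (d ∨ ¬g ∨ u) forces u = True.
  (h ∨ ¬u) forces h = True.
  (d ∨ ¬g ∨ ¬h ∨ ¬r) forces r = False.
  clause (¬h ∨ r) is falsified — backtrack.
So d = True.
  then (¬d ∨ g) forces g = True.
  then (e ∨ ¬g) forces e = True.
  then (¬d ∨ ¬g ∨ h) forces h = True.
  then (¬b ∨ ¬h) forces b = False.
  then (¬h ∨ r) forces r = True.
  then (b ∨ ¬d ∨ u) forces u = True.
All clauses satisfied.

d: True; u: True; b: False; e: True; g: True; h: True; r: True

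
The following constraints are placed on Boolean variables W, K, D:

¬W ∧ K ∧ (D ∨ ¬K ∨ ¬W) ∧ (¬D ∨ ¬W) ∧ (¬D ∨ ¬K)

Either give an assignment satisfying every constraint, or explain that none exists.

Unit clause (¬W) forces W = False.
Unit clause (K) forces K = True.
In (¬D ∨ ¬K) only ¬D is left, so D = False.
Check each clause:
  (¬W): ¬W holds.
  (K): K holds.
  (D ∨ ¬K ∨ ¬W): ¬W holds.
  (¬D ∨ ¬W): ¬D holds.
  (¬D ∨ ¬K): ¬D holds.
All clauses satisfied.

W=F, K=T, D=F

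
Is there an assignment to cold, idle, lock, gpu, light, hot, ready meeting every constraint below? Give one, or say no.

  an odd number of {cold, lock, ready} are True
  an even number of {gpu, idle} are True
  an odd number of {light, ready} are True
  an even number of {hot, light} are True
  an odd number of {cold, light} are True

cold=T, idle=T, lock=T, gpu=T, light=F, hot=F, ready=T

{cold, lock, ready}: 3 true → odd ✓
{gpu, idle}: 2 true → even ✓
{light, ready}: 1 true → odd ✓
{hot, light}: 0 true → even ✓
{cold, light}: 1 true → odd ✓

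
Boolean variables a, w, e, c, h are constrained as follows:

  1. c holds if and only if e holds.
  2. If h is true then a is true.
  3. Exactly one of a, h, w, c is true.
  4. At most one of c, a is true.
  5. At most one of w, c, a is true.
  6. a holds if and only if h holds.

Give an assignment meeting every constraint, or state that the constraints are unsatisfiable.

a = False; w = False; e = True; c = True; h = False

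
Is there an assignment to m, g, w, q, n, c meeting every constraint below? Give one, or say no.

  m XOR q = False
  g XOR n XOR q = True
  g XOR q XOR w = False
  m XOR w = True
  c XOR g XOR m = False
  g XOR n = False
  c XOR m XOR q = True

No satisfying assignment exists.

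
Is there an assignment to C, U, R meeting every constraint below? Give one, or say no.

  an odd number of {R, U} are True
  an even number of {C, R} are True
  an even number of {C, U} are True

Adding constraints 1, 2, 3 mod 2: every variable appears an even number of times on the left, so the left side is 0.
But the right sides sum to 1 (mod 2). 0 ≠ 1 — the system is inconsistent.

No satisfying assignment exists.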